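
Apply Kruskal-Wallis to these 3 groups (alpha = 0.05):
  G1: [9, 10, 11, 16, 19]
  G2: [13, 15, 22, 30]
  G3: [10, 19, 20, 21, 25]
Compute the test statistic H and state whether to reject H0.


Step 1: Combine all N = 14 observations and assign midranks.
sorted (value, group, rank): (9,G1,1), (10,G1,2.5), (10,G3,2.5), (11,G1,4), (13,G2,5), (15,G2,6), (16,G1,7), (19,G1,8.5), (19,G3,8.5), (20,G3,10), (21,G3,11), (22,G2,12), (25,G3,13), (30,G2,14)
Step 2: Sum ranks within each group.
R_1 = 23 (n_1 = 5)
R_2 = 37 (n_2 = 4)
R_3 = 45 (n_3 = 5)
Step 3: H = 12/(N(N+1)) * sum(R_i^2/n_i) - 3(N+1)
     = 12/(14*15) * (23^2/5 + 37^2/4 + 45^2/5) - 3*15
     = 0.057143 * 853.05 - 45
     = 3.745714.
Step 4: Ties present; correction factor C = 1 - 12/(14^3 - 14) = 0.995604. Corrected H = 3.745714 / 0.995604 = 3.762252.
Step 5: Under H0, H ~ chi^2(2); p-value = 0.152418.
Step 6: alpha = 0.05. fail to reject H0.

H = 3.7623, df = 2, p = 0.152418, fail to reject H0.


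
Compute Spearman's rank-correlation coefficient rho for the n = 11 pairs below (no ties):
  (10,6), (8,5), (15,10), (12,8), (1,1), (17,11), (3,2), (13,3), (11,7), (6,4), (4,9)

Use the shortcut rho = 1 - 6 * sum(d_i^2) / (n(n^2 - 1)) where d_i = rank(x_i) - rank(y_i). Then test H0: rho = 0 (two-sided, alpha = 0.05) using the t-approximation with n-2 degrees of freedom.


Step 1: Rank x and y separately (midranks; no ties here).
rank(x): 10->6, 8->5, 15->10, 12->8, 1->1, 17->11, 3->2, 13->9, 11->7, 6->4, 4->3
rank(y): 6->6, 5->5, 10->10, 8->8, 1->1, 11->11, 2->2, 3->3, 7->7, 4->4, 9->9
Step 2: d_i = R_x(i) - R_y(i); compute d_i^2.
  (6-6)^2=0, (5-5)^2=0, (10-10)^2=0, (8-8)^2=0, (1-1)^2=0, (11-11)^2=0, (2-2)^2=0, (9-3)^2=36, (7-7)^2=0, (4-4)^2=0, (3-9)^2=36
sum(d^2) = 72.
Step 3: rho = 1 - 6*72 / (11*(11^2 - 1)) = 1 - 432/1320 = 0.672727.
Step 4: Under H0, t = rho * sqrt((n-2)/(1-rho^2)) = 2.7277 ~ t(9).
Step 5: Two-sided p-value from the t-distribution with 9 df = 0.023313.
Step 6: alpha = 0.05. reject H0.

rho = 0.6727, p = 0.023313, reject H0 at alpha = 0.05.


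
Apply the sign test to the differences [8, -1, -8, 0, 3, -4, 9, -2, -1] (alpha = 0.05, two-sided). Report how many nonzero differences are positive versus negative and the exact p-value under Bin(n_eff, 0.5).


Step 1: Discard zero differences. Original n = 9; n_eff = number of nonzero differences = 8.
Nonzero differences (with sign): +8, -1, -8, +3, -4, +9, -2, -1
Step 2: Count signs: positive = 3, negative = 5.
Step 3: Under H0: P(positive) = 0.5, so the number of positives S ~ Bin(8, 0.5).
Step 4: Two-sided exact p-value = sum of Bin(8,0.5) probabilities at or below the observed probability = 0.726562.
Step 5: alpha = 0.05. fail to reject H0.

n_eff = 8, pos = 3, neg = 5, p = 0.726562, fail to reject H0.


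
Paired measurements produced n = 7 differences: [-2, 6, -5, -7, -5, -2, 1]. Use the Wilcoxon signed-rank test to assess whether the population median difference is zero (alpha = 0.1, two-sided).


Step 1: Drop any zero differences (none here) and take |d_i|.
|d| = [2, 6, 5, 7, 5, 2, 1]
Step 2: Midrank |d_i| (ties get averaged ranks).
ranks: |2|->2.5, |6|->6, |5|->4.5, |7|->7, |5|->4.5, |2|->2.5, |1|->1
Step 3: Attach original signs; sum ranks with positive sign and with negative sign.
W+ = 6 + 1 = 7
W- = 2.5 + 4.5 + 7 + 4.5 + 2.5 = 21
(Check: W+ + W- = 28 should equal n(n+1)/2 = 28.)
Step 4: Test statistic W = min(W+, W-) = 7.
Step 5: Ties in |d|, so use the tie-corrected normal approximation.
        E[W] = n(n+1)/4 = 7*8/4 = 14.
        Tie groups: |d|=2 (t=2), |d|=5 (t=2); sum(t^3 - t) = 12.
        Var[W] = n(n+1)(2n+1)/24 - sum(t^3-t)/48 = 840/24 - 12/48 = 34.75.
        z = (W - E[W]) / sqrt(Var[W]) = (7 - 14) / 5.8949 = -1.1875.
        Two-sided p = 2*Phi(z) = 0.235044.
Step 6: alpha = 0.1. fail to reject H0.

W+ = 7, W- = 21, W = min = 7, p = 0.235044, fail to reject H0.


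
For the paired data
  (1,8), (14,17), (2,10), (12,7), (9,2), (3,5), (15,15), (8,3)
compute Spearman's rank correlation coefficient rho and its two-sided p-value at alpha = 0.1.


Step 1: Rank x and y separately (midranks; no ties here).
rank(x): 1->1, 14->7, 2->2, 12->6, 9->5, 3->3, 15->8, 8->4
rank(y): 8->5, 17->8, 10->6, 7->4, 2->1, 5->3, 15->7, 3->2
Step 2: d_i = R_x(i) - R_y(i); compute d_i^2.
  (1-5)^2=16, (7-8)^2=1, (2-6)^2=16, (6-4)^2=4, (5-1)^2=16, (3-3)^2=0, (8-7)^2=1, (4-2)^2=4
sum(d^2) = 58.
Step 3: rho = 1 - 6*58 / (8*(8^2 - 1)) = 1 - 348/504 = 0.309524.
Step 4: Under H0, t = rho * sqrt((n-2)/(1-rho^2)) = 0.7973 ~ t(6).
Step 5: Two-sided p-value from the t-distribution with 6 df = 0.455645.
Step 6: alpha = 0.1. fail to reject H0.

rho = 0.3095, p = 0.455645, fail to reject H0 at alpha = 0.1.


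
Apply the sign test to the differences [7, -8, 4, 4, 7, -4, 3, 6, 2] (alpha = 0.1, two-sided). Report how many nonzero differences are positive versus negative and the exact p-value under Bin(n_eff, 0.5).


Step 1: Discard zero differences. Original n = 9; n_eff = number of nonzero differences = 9.
Nonzero differences (with sign): +7, -8, +4, +4, +7, -4, +3, +6, +2
Step 2: Count signs: positive = 7, negative = 2.
Step 3: Under H0: P(positive) = 0.5, so the number of positives S ~ Bin(9, 0.5).
Step 4: Two-sided exact p-value = sum of Bin(9,0.5) probabilities at or below the observed probability = 0.179688.
Step 5: alpha = 0.1. fail to reject H0.

n_eff = 9, pos = 7, neg = 2, p = 0.179688, fail to reject H0.


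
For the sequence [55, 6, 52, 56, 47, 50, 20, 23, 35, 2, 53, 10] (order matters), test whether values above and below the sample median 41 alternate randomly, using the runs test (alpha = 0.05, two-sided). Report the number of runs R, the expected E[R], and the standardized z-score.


Step 1: Compute median = 41; label A = above, B = below.
Labels in order: ABAAAABBBBAB  (n_A = 6, n_B = 6)
Step 2: Count runs R = 6.
Step 3: Under H0 (random ordering), E[R] = 2*n_A*n_B/(n_A+n_B) + 1 = 2*6*6/12 + 1 = 7.0000.
        Var[R] = 2*n_A*n_B*(2*n_A*n_B - n_A - n_B) / ((n_A+n_B)^2 * (n_A+n_B-1)) = 4320/1584 = 2.7273.
        SD[R] = 1.6514.
Step 4: Continuity-corrected z = (R + 0.5 - E[R]) / SD[R] = (6 + 0.5 - 7.0000) / 1.6514 = -0.3028.
Step 5: Two-sided p-value via normal approximation = 2*(1 - Phi(|z|)) = 0.762069.
Step 6: alpha = 0.05. fail to reject H0.

R = 6, z = -0.3028, p = 0.762069, fail to reject H0.


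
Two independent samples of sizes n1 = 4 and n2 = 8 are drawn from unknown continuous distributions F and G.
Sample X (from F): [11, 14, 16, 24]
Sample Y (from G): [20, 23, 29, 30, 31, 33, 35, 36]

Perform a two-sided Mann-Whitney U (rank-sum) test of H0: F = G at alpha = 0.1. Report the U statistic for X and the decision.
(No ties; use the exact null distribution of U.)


Step 1: Combine and sort all 12 observations; assign midranks.
sorted (value, group): (11,X), (14,X), (16,X), (20,Y), (23,Y), (24,X), (29,Y), (30,Y), (31,Y), (33,Y), (35,Y), (36,Y)
ranks: 11->1, 14->2, 16->3, 20->4, 23->5, 24->6, 29->7, 30->8, 31->9, 33->10, 35->11, 36->12
Step 2: Rank sum for X: R1 = 1 + 2 + 3 + 6 = 12.
Step 3: U_X = R1 - n1(n1+1)/2 = 12 - 4*5/2 = 12 - 10 = 2.
       U_Y = n1*n2 - U_X = 32 - 2 = 30.
Step 4: No ties, so the exact null distribution of U (based on enumerating the C(12,4) = 495 equally likely rank assignments) gives the two-sided p-value.
Step 5: p-value = 0.016162; compare to alpha = 0.1. reject H0.

U_X = 2, p = 0.016162, reject H0 at alpha = 0.1.


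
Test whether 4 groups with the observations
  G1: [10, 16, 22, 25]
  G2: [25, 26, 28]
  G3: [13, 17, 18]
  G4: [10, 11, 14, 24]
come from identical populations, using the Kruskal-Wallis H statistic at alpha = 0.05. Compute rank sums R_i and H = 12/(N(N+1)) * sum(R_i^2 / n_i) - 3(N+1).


Step 1: Combine all N = 14 observations and assign midranks.
sorted (value, group, rank): (10,G1,1.5), (10,G4,1.5), (11,G4,3), (13,G3,4), (14,G4,5), (16,G1,6), (17,G3,7), (18,G3,8), (22,G1,9), (24,G4,10), (25,G1,11.5), (25,G2,11.5), (26,G2,13), (28,G2,14)
Step 2: Sum ranks within each group.
R_1 = 28 (n_1 = 4)
R_2 = 38.5 (n_2 = 3)
R_3 = 19 (n_3 = 3)
R_4 = 19.5 (n_4 = 4)
Step 3: H = 12/(N(N+1)) * sum(R_i^2/n_i) - 3(N+1)
     = 12/(14*15) * (28^2/4 + 38.5^2/3 + 19^2/3 + 19.5^2/4) - 3*15
     = 0.057143 * 905.479 - 45
     = 6.741667.
Step 4: Ties present; correction factor C = 1 - 12/(14^3 - 14) = 0.995604. Corrected H = 6.741667 / 0.995604 = 6.771431.
Step 5: Under H0, H ~ chi^2(3); p-value = 0.079551.
Step 6: alpha = 0.05. fail to reject H0.

H = 6.7714, df = 3, p = 0.079551, fail to reject H0.


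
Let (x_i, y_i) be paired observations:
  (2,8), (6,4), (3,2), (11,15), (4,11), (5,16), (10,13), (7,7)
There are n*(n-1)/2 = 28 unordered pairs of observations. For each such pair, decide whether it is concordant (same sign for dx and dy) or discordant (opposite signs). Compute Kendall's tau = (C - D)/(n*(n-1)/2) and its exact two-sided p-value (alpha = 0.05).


Step 1: Enumerate the 28 unordered pairs (i,j) with i<j and classify each by sign(x_j-x_i) * sign(y_j-y_i).
  (1,2):dx=+4,dy=-4->D; (1,3):dx=+1,dy=-6->D; (1,4):dx=+9,dy=+7->C; (1,5):dx=+2,dy=+3->C
  (1,6):dx=+3,dy=+8->C; (1,7):dx=+8,dy=+5->C; (1,8):dx=+5,dy=-1->D; (2,3):dx=-3,dy=-2->C
  (2,4):dx=+5,dy=+11->C; (2,5):dx=-2,dy=+7->D; (2,6):dx=-1,dy=+12->D; (2,7):dx=+4,dy=+9->C
  (2,8):dx=+1,dy=+3->C; (3,4):dx=+8,dy=+13->C; (3,5):dx=+1,dy=+9->C; (3,6):dx=+2,dy=+14->C
  (3,7):dx=+7,dy=+11->C; (3,8):dx=+4,dy=+5->C; (4,5):dx=-7,dy=-4->C; (4,6):dx=-6,dy=+1->D
  (4,7):dx=-1,dy=-2->C; (4,8):dx=-4,dy=-8->C; (5,6):dx=+1,dy=+5->C; (5,7):dx=+6,dy=+2->C
  (5,8):dx=+3,dy=-4->D; (6,7):dx=+5,dy=-3->D; (6,8):dx=+2,dy=-9->D; (7,8):dx=-3,dy=-6->C
Step 2: C = 19, D = 9, total pairs = 28.
Step 3: tau = (C - D)/(n(n-1)/2) = (19 - 9)/28 = 0.357143.
Step 4: Exact two-sided p-value (enumerate n! = 40320 permutations of y under H0): p = 0.275099.
Step 5: alpha = 0.05. fail to reject H0.

tau_b = 0.3571 (C=19, D=9), p = 0.275099, fail to reject H0.


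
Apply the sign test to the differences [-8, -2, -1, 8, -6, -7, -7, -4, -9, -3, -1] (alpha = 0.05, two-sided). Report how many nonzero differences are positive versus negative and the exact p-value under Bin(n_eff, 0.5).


Step 1: Discard zero differences. Original n = 11; n_eff = number of nonzero differences = 11.
Nonzero differences (with sign): -8, -2, -1, +8, -6, -7, -7, -4, -9, -3, -1
Step 2: Count signs: positive = 1, negative = 10.
Step 3: Under H0: P(positive) = 0.5, so the number of positives S ~ Bin(11, 0.5).
Step 4: Two-sided exact p-value = sum of Bin(11,0.5) probabilities at or below the observed probability = 0.011719.
Step 5: alpha = 0.05. reject H0.

n_eff = 11, pos = 1, neg = 10, p = 0.011719, reject H0.


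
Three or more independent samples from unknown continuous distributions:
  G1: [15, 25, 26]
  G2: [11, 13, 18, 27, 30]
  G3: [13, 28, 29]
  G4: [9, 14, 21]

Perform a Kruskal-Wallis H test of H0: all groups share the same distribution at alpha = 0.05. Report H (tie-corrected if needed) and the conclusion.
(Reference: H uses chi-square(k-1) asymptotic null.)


Step 1: Combine all N = 14 observations and assign midranks.
sorted (value, group, rank): (9,G4,1), (11,G2,2), (13,G2,3.5), (13,G3,3.5), (14,G4,5), (15,G1,6), (18,G2,7), (21,G4,8), (25,G1,9), (26,G1,10), (27,G2,11), (28,G3,12), (29,G3,13), (30,G2,14)
Step 2: Sum ranks within each group.
R_1 = 25 (n_1 = 3)
R_2 = 37.5 (n_2 = 5)
R_3 = 28.5 (n_3 = 3)
R_4 = 14 (n_4 = 3)
Step 3: H = 12/(N(N+1)) * sum(R_i^2/n_i) - 3(N+1)
     = 12/(14*15) * (25^2/3 + 37.5^2/5 + 28.5^2/3 + 14^2/3) - 3*15
     = 0.057143 * 825.667 - 45
     = 2.180952.
Step 4: Ties present; correction factor C = 1 - 6/(14^3 - 14) = 0.997802. Corrected H = 2.180952 / 0.997802 = 2.185756.
Step 5: Under H0, H ~ chi^2(3); p-value = 0.534759.
Step 6: alpha = 0.05. fail to reject H0.

H = 2.1858, df = 3, p = 0.534759, fail to reject H0.


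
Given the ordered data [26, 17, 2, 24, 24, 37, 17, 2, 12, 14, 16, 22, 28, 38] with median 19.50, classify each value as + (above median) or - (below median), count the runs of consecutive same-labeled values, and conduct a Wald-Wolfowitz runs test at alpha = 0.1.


Step 1: Compute median = 19.50; label A = above, B = below.
Labels in order: ABBAAABBBBBAAA  (n_A = 7, n_B = 7)
Step 2: Count runs R = 5.
Step 3: Under H0 (random ordering), E[R] = 2*n_A*n_B/(n_A+n_B) + 1 = 2*7*7/14 + 1 = 8.0000.
        Var[R] = 2*n_A*n_B*(2*n_A*n_B - n_A - n_B) / ((n_A+n_B)^2 * (n_A+n_B-1)) = 8232/2548 = 3.2308.
        SD[R] = 1.7974.
Step 4: Continuity-corrected z = (R + 0.5 - E[R]) / SD[R] = (5 + 0.5 - 8.0000) / 1.7974 = -1.3909.
Step 5: Two-sided p-value via normal approximation = 2*(1 - Phi(|z|)) = 0.164264.
Step 6: alpha = 0.1. fail to reject H0.

R = 5, z = -1.3909, p = 0.164264, fail to reject H0.


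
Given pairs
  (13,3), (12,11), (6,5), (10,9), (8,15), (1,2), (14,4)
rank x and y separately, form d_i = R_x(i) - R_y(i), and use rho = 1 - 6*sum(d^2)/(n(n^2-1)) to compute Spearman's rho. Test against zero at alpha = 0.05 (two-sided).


Step 1: Rank x and y separately (midranks; no ties here).
rank(x): 13->6, 12->5, 6->2, 10->4, 8->3, 1->1, 14->7
rank(y): 3->2, 11->6, 5->4, 9->5, 15->7, 2->1, 4->3
Step 2: d_i = R_x(i) - R_y(i); compute d_i^2.
  (6-2)^2=16, (5-6)^2=1, (2-4)^2=4, (4-5)^2=1, (3-7)^2=16, (1-1)^2=0, (7-3)^2=16
sum(d^2) = 54.
Step 3: rho = 1 - 6*54 / (7*(7^2 - 1)) = 1 - 324/336 = 0.035714.
Step 4: Under H0, t = rho * sqrt((n-2)/(1-rho^2)) = 0.0799 ~ t(5).
Step 5: Two-sided p-value from the t-distribution with 5 df = 0.939408.
Step 6: alpha = 0.05. fail to reject H0.

rho = 0.0357, p = 0.939408, fail to reject H0 at alpha = 0.05.


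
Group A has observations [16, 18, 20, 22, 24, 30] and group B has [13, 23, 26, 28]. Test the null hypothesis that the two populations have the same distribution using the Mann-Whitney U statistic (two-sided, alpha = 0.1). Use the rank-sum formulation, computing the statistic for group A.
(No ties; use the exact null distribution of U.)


Step 1: Combine and sort all 10 observations; assign midranks.
sorted (value, group): (13,Y), (16,X), (18,X), (20,X), (22,X), (23,Y), (24,X), (26,Y), (28,Y), (30,X)
ranks: 13->1, 16->2, 18->3, 20->4, 22->5, 23->6, 24->7, 26->8, 28->9, 30->10
Step 2: Rank sum for X: R1 = 2 + 3 + 4 + 5 + 7 + 10 = 31.
Step 3: U_X = R1 - n1(n1+1)/2 = 31 - 6*7/2 = 31 - 21 = 10.
       U_Y = n1*n2 - U_X = 24 - 10 = 14.
Step 4: No ties, so the exact null distribution of U (based on enumerating the C(10,6) = 210 equally likely rank assignments) gives the two-sided p-value.
Step 5: p-value = 0.761905; compare to alpha = 0.1. fail to reject H0.

U_X = 10, p = 0.761905, fail to reject H0 at alpha = 0.1.


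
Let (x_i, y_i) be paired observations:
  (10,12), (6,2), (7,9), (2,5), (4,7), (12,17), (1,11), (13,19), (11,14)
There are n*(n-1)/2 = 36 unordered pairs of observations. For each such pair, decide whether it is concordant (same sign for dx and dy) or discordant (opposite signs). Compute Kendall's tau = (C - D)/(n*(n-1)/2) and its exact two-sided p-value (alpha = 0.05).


Step 1: Enumerate the 36 unordered pairs (i,j) with i<j and classify each by sign(x_j-x_i) * sign(y_j-y_i).
  (1,2):dx=-4,dy=-10->C; (1,3):dx=-3,dy=-3->C; (1,4):dx=-8,dy=-7->C; (1,5):dx=-6,dy=-5->C
  (1,6):dx=+2,dy=+5->C; (1,7):dx=-9,dy=-1->C; (1,8):dx=+3,dy=+7->C; (1,9):dx=+1,dy=+2->C
  (2,3):dx=+1,dy=+7->C; (2,4):dx=-4,dy=+3->D; (2,5):dx=-2,dy=+5->D; (2,6):dx=+6,dy=+15->C
  (2,7):dx=-5,dy=+9->D; (2,8):dx=+7,dy=+17->C; (2,9):dx=+5,dy=+12->C; (3,4):dx=-5,dy=-4->C
  (3,5):dx=-3,dy=-2->C; (3,6):dx=+5,dy=+8->C; (3,7):dx=-6,dy=+2->D; (3,8):dx=+6,dy=+10->C
  (3,9):dx=+4,dy=+5->C; (4,5):dx=+2,dy=+2->C; (4,6):dx=+10,dy=+12->C; (4,7):dx=-1,dy=+6->D
  (4,8):dx=+11,dy=+14->C; (4,9):dx=+9,dy=+9->C; (5,6):dx=+8,dy=+10->C; (5,7):dx=-3,dy=+4->D
  (5,8):dx=+9,dy=+12->C; (5,9):dx=+7,dy=+7->C; (6,7):dx=-11,dy=-6->C; (6,8):dx=+1,dy=+2->C
  (6,9):dx=-1,dy=-3->C; (7,8):dx=+12,dy=+8->C; (7,9):dx=+10,dy=+3->C; (8,9):dx=-2,dy=-5->C
Step 2: C = 30, D = 6, total pairs = 36.
Step 3: tau = (C - D)/(n(n-1)/2) = (30 - 6)/36 = 0.666667.
Step 4: Exact two-sided p-value (enumerate n! = 362880 permutations of y under H0): p = 0.012665.
Step 5: alpha = 0.05. reject H0.

tau_b = 0.6667 (C=30, D=6), p = 0.012665, reject H0.


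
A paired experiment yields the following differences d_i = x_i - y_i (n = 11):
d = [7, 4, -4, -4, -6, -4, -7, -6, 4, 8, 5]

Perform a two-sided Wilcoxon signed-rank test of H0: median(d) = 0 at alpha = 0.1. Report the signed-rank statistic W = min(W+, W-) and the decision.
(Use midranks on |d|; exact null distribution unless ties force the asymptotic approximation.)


Step 1: Drop any zero differences (none here) and take |d_i|.
|d| = [7, 4, 4, 4, 6, 4, 7, 6, 4, 8, 5]
Step 2: Midrank |d_i| (ties get averaged ranks).
ranks: |7|->9.5, |4|->3, |4|->3, |4|->3, |6|->7.5, |4|->3, |7|->9.5, |6|->7.5, |4|->3, |8|->11, |5|->6
Step 3: Attach original signs; sum ranks with positive sign and with negative sign.
W+ = 9.5 + 3 + 3 + 11 + 6 = 32.5
W- = 3 + 3 + 7.5 + 3 + 9.5 + 7.5 = 33.5
(Check: W+ + W- = 66 should equal n(n+1)/2 = 66.)
Step 4: Test statistic W = min(W+, W-) = 32.5.
Step 5: Ties in |d|, so use the tie-corrected normal approximation.
        E[W] = n(n+1)/4 = 11*12/4 = 33.
        Tie groups: |d|=4 (t=5), |d|=6 (t=2), |d|=7 (t=2); sum(t^3 - t) = 132.
        Var[W] = n(n+1)(2n+1)/24 - sum(t^3-t)/48 = 3036/24 - 132/48 = 123.75.
        z = (W - E[W]) / sqrt(Var[W]) = (32.5 - 33) / 11.1243 = -0.0449.
        Two-sided p = 2*Phi(z) = 0.964150.
Step 6: alpha = 0.1. fail to reject H0.

W+ = 32.5, W- = 33.5, W = min = 32.5, p = 0.964150, fail to reject H0.


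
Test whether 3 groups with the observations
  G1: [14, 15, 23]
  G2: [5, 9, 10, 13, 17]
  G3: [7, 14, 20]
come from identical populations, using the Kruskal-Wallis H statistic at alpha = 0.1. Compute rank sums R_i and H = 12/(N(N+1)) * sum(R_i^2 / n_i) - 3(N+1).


Step 1: Combine all N = 11 observations and assign midranks.
sorted (value, group, rank): (5,G2,1), (7,G3,2), (9,G2,3), (10,G2,4), (13,G2,5), (14,G1,6.5), (14,G3,6.5), (15,G1,8), (17,G2,9), (20,G3,10), (23,G1,11)
Step 2: Sum ranks within each group.
R_1 = 25.5 (n_1 = 3)
R_2 = 22 (n_2 = 5)
R_3 = 18.5 (n_3 = 3)
Step 3: H = 12/(N(N+1)) * sum(R_i^2/n_i) - 3(N+1)
     = 12/(11*12) * (25.5^2/3 + 22^2/5 + 18.5^2/3) - 3*12
     = 0.090909 * 427.633 - 36
     = 2.875758.
Step 4: Ties present; correction factor C = 1 - 6/(11^3 - 11) = 0.995455. Corrected H = 2.875758 / 0.995455 = 2.888889.
Step 5: Under H0, H ~ chi^2(2); p-value = 0.235877.
Step 6: alpha = 0.1. fail to reject H0.

H = 2.8889, df = 2, p = 0.235877, fail to reject H0.


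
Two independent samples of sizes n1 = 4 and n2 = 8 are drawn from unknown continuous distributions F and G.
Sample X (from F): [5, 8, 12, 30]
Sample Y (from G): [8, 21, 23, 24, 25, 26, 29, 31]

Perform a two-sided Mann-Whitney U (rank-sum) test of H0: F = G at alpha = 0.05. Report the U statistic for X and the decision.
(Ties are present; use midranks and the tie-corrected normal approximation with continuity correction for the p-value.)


Step 1: Combine and sort all 12 observations; assign midranks.
sorted (value, group): (5,X), (8,X), (8,Y), (12,X), (21,Y), (23,Y), (24,Y), (25,Y), (26,Y), (29,Y), (30,X), (31,Y)
ranks: 5->1, 8->2.5, 8->2.5, 12->4, 21->5, 23->6, 24->7, 25->8, 26->9, 29->10, 30->11, 31->12
Step 2: Rank sum for X: R1 = 1 + 2.5 + 4 + 11 = 18.5.
Step 3: U_X = R1 - n1(n1+1)/2 = 18.5 - 4*5/2 = 18.5 - 10 = 8.5.
       U_Y = n1*n2 - U_X = 32 - 8.5 = 23.5.
Step 4: Ties are present, so use the tie-corrected normal approximation (with continuity correction) for the p-value.
Step 5: p-value = 0.233663; compare to alpha = 0.05. fail to reject H0.

U_X = 8.5, p = 0.233663, fail to reject H0 at alpha = 0.05.


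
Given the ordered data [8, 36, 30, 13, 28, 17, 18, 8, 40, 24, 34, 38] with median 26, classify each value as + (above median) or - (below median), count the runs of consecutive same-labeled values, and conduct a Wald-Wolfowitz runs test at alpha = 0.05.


Step 1: Compute median = 26; label A = above, B = below.
Labels in order: BAABABBBABAA  (n_A = 6, n_B = 6)
Step 2: Count runs R = 8.
Step 3: Under H0 (random ordering), E[R] = 2*n_A*n_B/(n_A+n_B) + 1 = 2*6*6/12 + 1 = 7.0000.
        Var[R] = 2*n_A*n_B*(2*n_A*n_B - n_A - n_B) / ((n_A+n_B)^2 * (n_A+n_B-1)) = 4320/1584 = 2.7273.
        SD[R] = 1.6514.
Step 4: Continuity-corrected z = (R - 0.5 - E[R]) / SD[R] = (8 - 0.5 - 7.0000) / 1.6514 = 0.3028.
Step 5: Two-sided p-value via normal approximation = 2*(1 - Phi(|z|)) = 0.762069.
Step 6: alpha = 0.05. fail to reject H0.

R = 8, z = 0.3028, p = 0.762069, fail to reject H0.


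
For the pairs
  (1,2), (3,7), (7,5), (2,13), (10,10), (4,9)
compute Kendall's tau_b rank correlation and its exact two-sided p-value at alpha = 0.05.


Step 1: Enumerate the 15 unordered pairs (i,j) with i<j and classify each by sign(x_j-x_i) * sign(y_j-y_i).
  (1,2):dx=+2,dy=+5->C; (1,3):dx=+6,dy=+3->C; (1,4):dx=+1,dy=+11->C; (1,5):dx=+9,dy=+8->C
  (1,6):dx=+3,dy=+7->C; (2,3):dx=+4,dy=-2->D; (2,4):dx=-1,dy=+6->D; (2,5):dx=+7,dy=+3->C
  (2,6):dx=+1,dy=+2->C; (3,4):dx=-5,dy=+8->D; (3,5):dx=+3,dy=+5->C; (3,6):dx=-3,dy=+4->D
  (4,5):dx=+8,dy=-3->D; (4,6):dx=+2,dy=-4->D; (5,6):dx=-6,dy=-1->C
Step 2: C = 9, D = 6, total pairs = 15.
Step 3: tau = (C - D)/(n(n-1)/2) = (9 - 6)/15 = 0.200000.
Step 4: Exact two-sided p-value (enumerate n! = 720 permutations of y under H0): p = 0.719444.
Step 5: alpha = 0.05. fail to reject H0.

tau_b = 0.2000 (C=9, D=6), p = 0.719444, fail to reject H0.


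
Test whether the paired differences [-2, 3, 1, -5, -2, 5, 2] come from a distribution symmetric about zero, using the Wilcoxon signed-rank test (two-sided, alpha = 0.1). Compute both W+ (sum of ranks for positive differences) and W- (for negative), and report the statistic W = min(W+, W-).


Step 1: Drop any zero differences (none here) and take |d_i|.
|d| = [2, 3, 1, 5, 2, 5, 2]
Step 2: Midrank |d_i| (ties get averaged ranks).
ranks: |2|->3, |3|->5, |1|->1, |5|->6.5, |2|->3, |5|->6.5, |2|->3
Step 3: Attach original signs; sum ranks with positive sign and with negative sign.
W+ = 5 + 1 + 6.5 + 3 = 15.5
W- = 3 + 6.5 + 3 = 12.5
(Check: W+ + W- = 28 should equal n(n+1)/2 = 28.)
Step 4: Test statistic W = min(W+, W-) = 12.5.
Step 5: Ties in |d|, so use the tie-corrected normal approximation.
        E[W] = n(n+1)/4 = 7*8/4 = 14.
        Tie groups: |d|=2 (t=3), |d|=5 (t=2); sum(t^3 - t) = 30.
        Var[W] = n(n+1)(2n+1)/24 - sum(t^3-t)/48 = 840/24 - 30/48 = 34.375.
        z = (W - E[W]) / sqrt(Var[W]) = (12.5 - 14) / 5.8630 = -0.2558.
        Two-sided p = 2*Phi(z) = 0.798074.
Step 6: alpha = 0.1. fail to reject H0.

W+ = 15.5, W- = 12.5, W = min = 12.5, p = 0.798074, fail to reject H0.


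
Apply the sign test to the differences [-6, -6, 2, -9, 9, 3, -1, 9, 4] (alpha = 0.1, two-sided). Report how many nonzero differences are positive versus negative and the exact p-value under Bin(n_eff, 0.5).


Step 1: Discard zero differences. Original n = 9; n_eff = number of nonzero differences = 9.
Nonzero differences (with sign): -6, -6, +2, -9, +9, +3, -1, +9, +4
Step 2: Count signs: positive = 5, negative = 4.
Step 3: Under H0: P(positive) = 0.5, so the number of positives S ~ Bin(9, 0.5).
Step 4: Two-sided exact p-value = sum of Bin(9,0.5) probabilities at or below the observed probability = 1.000000.
Step 5: alpha = 0.1. fail to reject H0.

n_eff = 9, pos = 5, neg = 4, p = 1.000000, fail to reject H0.


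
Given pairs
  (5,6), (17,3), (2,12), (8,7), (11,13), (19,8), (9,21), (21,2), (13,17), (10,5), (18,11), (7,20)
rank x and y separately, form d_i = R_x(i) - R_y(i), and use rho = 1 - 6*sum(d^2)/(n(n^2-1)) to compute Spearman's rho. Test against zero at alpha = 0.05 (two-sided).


Step 1: Rank x and y separately (midranks; no ties here).
rank(x): 5->2, 17->9, 2->1, 8->4, 11->7, 19->11, 9->5, 21->12, 13->8, 10->6, 18->10, 7->3
rank(y): 6->4, 3->2, 12->8, 7->5, 13->9, 8->6, 21->12, 2->1, 17->10, 5->3, 11->7, 20->11
Step 2: d_i = R_x(i) - R_y(i); compute d_i^2.
  (2-4)^2=4, (9-2)^2=49, (1-8)^2=49, (4-5)^2=1, (7-9)^2=4, (11-6)^2=25, (5-12)^2=49, (12-1)^2=121, (8-10)^2=4, (6-3)^2=9, (10-7)^2=9, (3-11)^2=64
sum(d^2) = 388.
Step 3: rho = 1 - 6*388 / (12*(12^2 - 1)) = 1 - 2328/1716 = -0.356643.
Step 4: Under H0, t = rho * sqrt((n-2)/(1-rho^2)) = -1.2072 ~ t(10).
Step 5: Two-sided p-value from the t-distribution with 10 df = 0.255138.
Step 6: alpha = 0.05. fail to reject H0.

rho = -0.3566, p = 0.255138, fail to reject H0 at alpha = 0.05.


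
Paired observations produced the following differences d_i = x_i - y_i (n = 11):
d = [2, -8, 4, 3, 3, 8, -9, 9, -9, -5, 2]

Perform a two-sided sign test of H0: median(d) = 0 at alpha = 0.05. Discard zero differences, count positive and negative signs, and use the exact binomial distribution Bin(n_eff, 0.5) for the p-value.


Step 1: Discard zero differences. Original n = 11; n_eff = number of nonzero differences = 11.
Nonzero differences (with sign): +2, -8, +4, +3, +3, +8, -9, +9, -9, -5, +2
Step 2: Count signs: positive = 7, negative = 4.
Step 3: Under H0: P(positive) = 0.5, so the number of positives S ~ Bin(11, 0.5).
Step 4: Two-sided exact p-value = sum of Bin(11,0.5) probabilities at or below the observed probability = 0.548828.
Step 5: alpha = 0.05. fail to reject H0.

n_eff = 11, pos = 7, neg = 4, p = 0.548828, fail to reject H0.


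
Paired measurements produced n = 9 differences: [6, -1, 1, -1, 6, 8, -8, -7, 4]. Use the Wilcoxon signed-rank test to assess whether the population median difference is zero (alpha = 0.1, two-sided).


Step 1: Drop any zero differences (none here) and take |d_i|.
|d| = [6, 1, 1, 1, 6, 8, 8, 7, 4]
Step 2: Midrank |d_i| (ties get averaged ranks).
ranks: |6|->5.5, |1|->2, |1|->2, |1|->2, |6|->5.5, |8|->8.5, |8|->8.5, |7|->7, |4|->4
Step 3: Attach original signs; sum ranks with positive sign and with negative sign.
W+ = 5.5 + 2 + 5.5 + 8.5 + 4 = 25.5
W- = 2 + 2 + 8.5 + 7 = 19.5
(Check: W+ + W- = 45 should equal n(n+1)/2 = 45.)
Step 4: Test statistic W = min(W+, W-) = 19.5.
Step 5: Ties in |d|, so use the tie-corrected normal approximation.
        E[W] = n(n+1)/4 = 9*10/4 = 22.5.
        Tie groups: |d|=1 (t=3), |d|=6 (t=2), |d|=8 (t=2); sum(t^3 - t) = 36.
        Var[W] = n(n+1)(2n+1)/24 - sum(t^3-t)/48 = 1710/24 - 36/48 = 70.5.
        z = (W - E[W]) / sqrt(Var[W]) = (19.5 - 22.5) / 8.3964 = -0.3573.
        Two-sided p = 2*Phi(z) = 0.720871.
Step 6: alpha = 0.1. fail to reject H0.

W+ = 25.5, W- = 19.5, W = min = 19.5, p = 0.720871, fail to reject H0.


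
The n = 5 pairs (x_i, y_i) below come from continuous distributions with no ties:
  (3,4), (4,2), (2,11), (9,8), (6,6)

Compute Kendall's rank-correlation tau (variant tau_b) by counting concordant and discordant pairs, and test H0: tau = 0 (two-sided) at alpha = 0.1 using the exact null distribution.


Step 1: Enumerate the 10 unordered pairs (i,j) with i<j and classify each by sign(x_j-x_i) * sign(y_j-y_i).
  (1,2):dx=+1,dy=-2->D; (1,3):dx=-1,dy=+7->D; (1,4):dx=+6,dy=+4->C; (1,5):dx=+3,dy=+2->C
  (2,3):dx=-2,dy=+9->D; (2,4):dx=+5,dy=+6->C; (2,5):dx=+2,dy=+4->C; (3,4):dx=+7,dy=-3->D
  (3,5):dx=+4,dy=-5->D; (4,5):dx=-3,dy=-2->C
Step 2: C = 5, D = 5, total pairs = 10.
Step 3: tau = (C - D)/(n(n-1)/2) = (5 - 5)/10 = 0.000000.
Step 4: Exact two-sided p-value (enumerate n! = 120 permutations of y under H0): p = 1.000000.
Step 5: alpha = 0.1. fail to reject H0.

tau_b = 0.0000 (C=5, D=5), p = 1.000000, fail to reject H0.


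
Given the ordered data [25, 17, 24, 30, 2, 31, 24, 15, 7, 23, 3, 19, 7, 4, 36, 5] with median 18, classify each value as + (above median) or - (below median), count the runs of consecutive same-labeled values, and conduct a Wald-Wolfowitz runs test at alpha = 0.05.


Step 1: Compute median = 18; label A = above, B = below.
Labels in order: ABAABAABBABABBAB  (n_A = 8, n_B = 8)
Step 2: Count runs R = 12.
Step 3: Under H0 (random ordering), E[R] = 2*n_A*n_B/(n_A+n_B) + 1 = 2*8*8/16 + 1 = 9.0000.
        Var[R] = 2*n_A*n_B*(2*n_A*n_B - n_A - n_B) / ((n_A+n_B)^2 * (n_A+n_B-1)) = 14336/3840 = 3.7333.
        SD[R] = 1.9322.
Step 4: Continuity-corrected z = (R - 0.5 - E[R]) / SD[R] = (12 - 0.5 - 9.0000) / 1.9322 = 1.2939.
Step 5: Two-sided p-value via normal approximation = 2*(1 - Phi(|z|)) = 0.195709.
Step 6: alpha = 0.05. fail to reject H0.

R = 12, z = 1.2939, p = 0.195709, fail to reject H0.


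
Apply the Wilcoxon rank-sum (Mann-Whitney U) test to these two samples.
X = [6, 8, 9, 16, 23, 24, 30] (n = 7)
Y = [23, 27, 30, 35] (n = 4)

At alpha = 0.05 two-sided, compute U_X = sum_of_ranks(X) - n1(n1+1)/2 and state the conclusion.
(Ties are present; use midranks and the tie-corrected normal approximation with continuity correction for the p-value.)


Step 1: Combine and sort all 11 observations; assign midranks.
sorted (value, group): (6,X), (8,X), (9,X), (16,X), (23,X), (23,Y), (24,X), (27,Y), (30,X), (30,Y), (35,Y)
ranks: 6->1, 8->2, 9->3, 16->4, 23->5.5, 23->5.5, 24->7, 27->8, 30->9.5, 30->9.5, 35->11
Step 2: Rank sum for X: R1 = 1 + 2 + 3 + 4 + 5.5 + 7 + 9.5 = 32.
Step 3: U_X = R1 - n1(n1+1)/2 = 32 - 7*8/2 = 32 - 28 = 4.
       U_Y = n1*n2 - U_X = 28 - 4 = 24.
Step 4: Ties are present, so use the tie-corrected normal approximation (with continuity correction) for the p-value.
Step 5: p-value = 0.071302; compare to alpha = 0.05. fail to reject H0.

U_X = 4, p = 0.071302, fail to reject H0 at alpha = 0.05.


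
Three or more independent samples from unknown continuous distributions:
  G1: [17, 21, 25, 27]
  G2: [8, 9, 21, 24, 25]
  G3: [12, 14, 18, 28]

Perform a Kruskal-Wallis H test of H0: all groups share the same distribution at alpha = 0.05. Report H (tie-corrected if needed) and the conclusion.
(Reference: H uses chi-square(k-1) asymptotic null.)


Step 1: Combine all N = 13 observations and assign midranks.
sorted (value, group, rank): (8,G2,1), (9,G2,2), (12,G3,3), (14,G3,4), (17,G1,5), (18,G3,6), (21,G1,7.5), (21,G2,7.5), (24,G2,9), (25,G1,10.5), (25,G2,10.5), (27,G1,12), (28,G3,13)
Step 2: Sum ranks within each group.
R_1 = 35 (n_1 = 4)
R_2 = 30 (n_2 = 5)
R_3 = 26 (n_3 = 4)
Step 3: H = 12/(N(N+1)) * sum(R_i^2/n_i) - 3(N+1)
     = 12/(13*14) * (35^2/4 + 30^2/5 + 26^2/4) - 3*14
     = 0.065934 * 655.25 - 42
     = 1.203297.
Step 4: Ties present; correction factor C = 1 - 12/(13^3 - 13) = 0.994505. Corrected H = 1.203297 / 0.994505 = 1.209945.
Step 5: Under H0, H ~ chi^2(2); p-value = 0.546090.
Step 6: alpha = 0.05. fail to reject H0.

H = 1.2099, df = 2, p = 0.546090, fail to reject H0.


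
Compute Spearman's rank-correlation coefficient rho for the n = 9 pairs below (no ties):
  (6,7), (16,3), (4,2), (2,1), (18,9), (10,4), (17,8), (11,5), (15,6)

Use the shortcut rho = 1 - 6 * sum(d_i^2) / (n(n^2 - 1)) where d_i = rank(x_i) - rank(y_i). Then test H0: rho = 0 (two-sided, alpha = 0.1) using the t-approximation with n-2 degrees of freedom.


Step 1: Rank x and y separately (midranks; no ties here).
rank(x): 6->3, 16->7, 4->2, 2->1, 18->9, 10->4, 17->8, 11->5, 15->6
rank(y): 7->7, 3->3, 2->2, 1->1, 9->9, 4->4, 8->8, 5->5, 6->6
Step 2: d_i = R_x(i) - R_y(i); compute d_i^2.
  (3-7)^2=16, (7-3)^2=16, (2-2)^2=0, (1-1)^2=0, (9-9)^2=0, (4-4)^2=0, (8-8)^2=0, (5-5)^2=0, (6-6)^2=0
sum(d^2) = 32.
Step 3: rho = 1 - 6*32 / (9*(9^2 - 1)) = 1 - 192/720 = 0.733333.
Step 4: Under H0, t = rho * sqrt((n-2)/(1-rho^2)) = 2.8538 ~ t(7).
Step 5: Two-sided p-value from the t-distribution with 7 df = 0.024554.
Step 6: alpha = 0.1. reject H0.

rho = 0.7333, p = 0.024554, reject H0 at alpha = 0.1.


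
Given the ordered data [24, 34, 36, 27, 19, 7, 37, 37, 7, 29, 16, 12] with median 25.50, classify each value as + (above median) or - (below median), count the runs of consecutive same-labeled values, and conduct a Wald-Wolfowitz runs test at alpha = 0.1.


Step 1: Compute median = 25.50; label A = above, B = below.
Labels in order: BAAABBAABABB  (n_A = 6, n_B = 6)
Step 2: Count runs R = 7.
Step 3: Under H0 (random ordering), E[R] = 2*n_A*n_B/(n_A+n_B) + 1 = 2*6*6/12 + 1 = 7.0000.
        Var[R] = 2*n_A*n_B*(2*n_A*n_B - n_A - n_B) / ((n_A+n_B)^2 * (n_A+n_B-1)) = 4320/1584 = 2.7273.
        SD[R] = 1.6514.
Step 4: R = E[R], so z = 0 with no continuity correction.
Step 5: Two-sided p-value via normal approximation = 2*(1 - Phi(|z|)) = 1.000000.
Step 6: alpha = 0.1. fail to reject H0.

R = 7, z = 0.0000, p = 1.000000, fail to reject H0.


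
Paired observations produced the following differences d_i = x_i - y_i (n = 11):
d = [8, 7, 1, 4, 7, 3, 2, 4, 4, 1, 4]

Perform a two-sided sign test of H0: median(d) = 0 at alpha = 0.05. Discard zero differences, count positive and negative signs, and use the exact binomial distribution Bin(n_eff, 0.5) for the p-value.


Step 1: Discard zero differences. Original n = 11; n_eff = number of nonzero differences = 11.
Nonzero differences (with sign): +8, +7, +1, +4, +7, +3, +2, +4, +4, +1, +4
Step 2: Count signs: positive = 11, negative = 0.
Step 3: Under H0: P(positive) = 0.5, so the number of positives S ~ Bin(11, 0.5).
Step 4: Two-sided exact p-value = sum of Bin(11,0.5) probabilities at or below the observed probability = 0.000977.
Step 5: alpha = 0.05. reject H0.

n_eff = 11, pos = 11, neg = 0, p = 0.000977, reject H0.


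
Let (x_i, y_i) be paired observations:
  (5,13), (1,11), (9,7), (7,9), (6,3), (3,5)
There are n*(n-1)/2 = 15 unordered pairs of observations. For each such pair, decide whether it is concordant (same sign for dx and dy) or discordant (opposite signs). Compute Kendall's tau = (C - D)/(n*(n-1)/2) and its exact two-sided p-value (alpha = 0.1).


Step 1: Enumerate the 15 unordered pairs (i,j) with i<j and classify each by sign(x_j-x_i) * sign(y_j-y_i).
  (1,2):dx=-4,dy=-2->C; (1,3):dx=+4,dy=-6->D; (1,4):dx=+2,dy=-4->D; (1,5):dx=+1,dy=-10->D
  (1,6):dx=-2,dy=-8->C; (2,3):dx=+8,dy=-4->D; (2,4):dx=+6,dy=-2->D; (2,5):dx=+5,dy=-8->D
  (2,6):dx=+2,dy=-6->D; (3,4):dx=-2,dy=+2->D; (3,5):dx=-3,dy=-4->C; (3,6):dx=-6,dy=-2->C
  (4,5):dx=-1,dy=-6->C; (4,6):dx=-4,dy=-4->C; (5,6):dx=-3,dy=+2->D
Step 2: C = 6, D = 9, total pairs = 15.
Step 3: tau = (C - D)/(n(n-1)/2) = (6 - 9)/15 = -0.200000.
Step 4: Exact two-sided p-value (enumerate n! = 720 permutations of y under H0): p = 0.719444.
Step 5: alpha = 0.1. fail to reject H0.

tau_b = -0.2000 (C=6, D=9), p = 0.719444, fail to reject H0.


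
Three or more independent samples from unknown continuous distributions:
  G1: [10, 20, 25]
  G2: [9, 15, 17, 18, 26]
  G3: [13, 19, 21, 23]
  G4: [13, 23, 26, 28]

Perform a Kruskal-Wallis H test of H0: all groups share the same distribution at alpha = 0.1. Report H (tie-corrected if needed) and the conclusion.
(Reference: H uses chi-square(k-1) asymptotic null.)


Step 1: Combine all N = 16 observations and assign midranks.
sorted (value, group, rank): (9,G2,1), (10,G1,2), (13,G3,3.5), (13,G4,3.5), (15,G2,5), (17,G2,6), (18,G2,7), (19,G3,8), (20,G1,9), (21,G3,10), (23,G3,11.5), (23,G4,11.5), (25,G1,13), (26,G2,14.5), (26,G4,14.5), (28,G4,16)
Step 2: Sum ranks within each group.
R_1 = 24 (n_1 = 3)
R_2 = 33.5 (n_2 = 5)
R_3 = 33 (n_3 = 4)
R_4 = 45.5 (n_4 = 4)
Step 3: H = 12/(N(N+1)) * sum(R_i^2/n_i) - 3(N+1)
     = 12/(16*17) * (24^2/3 + 33.5^2/5 + 33^2/4 + 45.5^2/4) - 3*17
     = 0.044118 * 1206.26 - 51
     = 2.217463.
Step 4: Ties present; correction factor C = 1 - 18/(16^3 - 16) = 0.995588. Corrected H = 2.217463 / 0.995588 = 2.227290.
Step 5: Under H0, H ~ chi^2(3); p-value = 0.526593.
Step 6: alpha = 0.1. fail to reject H0.

H = 2.2273, df = 3, p = 0.526593, fail to reject H0.


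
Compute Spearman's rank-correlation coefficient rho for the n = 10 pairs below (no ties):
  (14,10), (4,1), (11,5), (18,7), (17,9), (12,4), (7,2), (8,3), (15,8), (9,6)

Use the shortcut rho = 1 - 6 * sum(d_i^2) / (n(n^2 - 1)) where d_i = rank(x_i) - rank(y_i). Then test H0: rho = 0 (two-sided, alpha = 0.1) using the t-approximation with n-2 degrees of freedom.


Step 1: Rank x and y separately (midranks; no ties here).
rank(x): 14->7, 4->1, 11->5, 18->10, 17->9, 12->6, 7->2, 8->3, 15->8, 9->4
rank(y): 10->10, 1->1, 5->5, 7->7, 9->9, 4->4, 2->2, 3->3, 8->8, 6->6
Step 2: d_i = R_x(i) - R_y(i); compute d_i^2.
  (7-10)^2=9, (1-1)^2=0, (5-5)^2=0, (10-7)^2=9, (9-9)^2=0, (6-4)^2=4, (2-2)^2=0, (3-3)^2=0, (8-8)^2=0, (4-6)^2=4
sum(d^2) = 26.
Step 3: rho = 1 - 6*26 / (10*(10^2 - 1)) = 1 - 156/990 = 0.842424.
Step 4: Under H0, t = rho * sqrt((n-2)/(1-rho^2)) = 4.4222 ~ t(8).
Step 5: Two-sided p-value from the t-distribution with 8 df = 0.002220.
Step 6: alpha = 0.1. reject H0.

rho = 0.8424, p = 0.002220, reject H0 at alpha = 0.1.


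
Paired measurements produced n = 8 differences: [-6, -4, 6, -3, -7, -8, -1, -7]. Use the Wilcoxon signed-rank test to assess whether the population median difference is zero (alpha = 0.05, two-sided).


Step 1: Drop any zero differences (none here) and take |d_i|.
|d| = [6, 4, 6, 3, 7, 8, 1, 7]
Step 2: Midrank |d_i| (ties get averaged ranks).
ranks: |6|->4.5, |4|->3, |6|->4.5, |3|->2, |7|->6.5, |8|->8, |1|->1, |7|->6.5
Step 3: Attach original signs; sum ranks with positive sign and with negative sign.
W+ = 4.5 = 4.5
W- = 4.5 + 3 + 2 + 6.5 + 8 + 1 + 6.5 = 31.5
(Check: W+ + W- = 36 should equal n(n+1)/2 = 36.)
Step 4: Test statistic W = min(W+, W-) = 4.5.
Step 5: Ties in |d|, so use the tie-corrected normal approximation.
        E[W] = n(n+1)/4 = 8*9/4 = 18.
        Tie groups: |d|=6 (t=2), |d|=7 (t=2); sum(t^3 - t) = 12.
        Var[W] = n(n+1)(2n+1)/24 - sum(t^3-t)/48 = 1224/24 - 12/48 = 50.75.
        z = (W - E[W]) / sqrt(Var[W]) = (4.5 - 18) / 7.1239 = -1.8950.
        Two-sided p = 2*Phi(z) = 0.058089.
Step 6: alpha = 0.05. fail to reject H0.

W+ = 4.5, W- = 31.5, W = min = 4.5, p = 0.058089, fail to reject H0.


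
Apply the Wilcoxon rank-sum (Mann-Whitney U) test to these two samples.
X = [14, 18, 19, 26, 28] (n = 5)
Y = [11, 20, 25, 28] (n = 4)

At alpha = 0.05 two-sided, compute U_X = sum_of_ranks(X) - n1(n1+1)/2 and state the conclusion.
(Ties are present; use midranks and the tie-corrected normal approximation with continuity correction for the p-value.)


Step 1: Combine and sort all 9 observations; assign midranks.
sorted (value, group): (11,Y), (14,X), (18,X), (19,X), (20,Y), (25,Y), (26,X), (28,X), (28,Y)
ranks: 11->1, 14->2, 18->3, 19->4, 20->5, 25->6, 26->7, 28->8.5, 28->8.5
Step 2: Rank sum for X: R1 = 2 + 3 + 4 + 7 + 8.5 = 24.5.
Step 3: U_X = R1 - n1(n1+1)/2 = 24.5 - 5*6/2 = 24.5 - 15 = 9.5.
       U_Y = n1*n2 - U_X = 20 - 9.5 = 10.5.
Step 4: Ties are present, so use the tie-corrected normal approximation (with continuity correction) for the p-value.
Step 5: p-value = 1.000000; compare to alpha = 0.05. fail to reject H0.

U_X = 9.5, p = 1.000000, fail to reject H0 at alpha = 0.05.


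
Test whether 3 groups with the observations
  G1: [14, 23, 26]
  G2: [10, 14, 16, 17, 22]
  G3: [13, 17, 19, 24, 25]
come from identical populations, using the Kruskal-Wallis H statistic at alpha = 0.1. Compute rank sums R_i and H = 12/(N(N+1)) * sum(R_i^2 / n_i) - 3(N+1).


Step 1: Combine all N = 13 observations and assign midranks.
sorted (value, group, rank): (10,G2,1), (13,G3,2), (14,G1,3.5), (14,G2,3.5), (16,G2,5), (17,G2,6.5), (17,G3,6.5), (19,G3,8), (22,G2,9), (23,G1,10), (24,G3,11), (25,G3,12), (26,G1,13)
Step 2: Sum ranks within each group.
R_1 = 26.5 (n_1 = 3)
R_2 = 25 (n_2 = 5)
R_3 = 39.5 (n_3 = 5)
Step 3: H = 12/(N(N+1)) * sum(R_i^2/n_i) - 3(N+1)
     = 12/(13*14) * (26.5^2/3 + 25^2/5 + 39.5^2/5) - 3*14
     = 0.065934 * 671.133 - 42
     = 2.250549.
Step 4: Ties present; correction factor C = 1 - 12/(13^3 - 13) = 0.994505. Corrected H = 2.250549 / 0.994505 = 2.262983.
Step 5: Under H0, H ~ chi^2(2); p-value = 0.322552.
Step 6: alpha = 0.1. fail to reject H0.

H = 2.2630, df = 2, p = 0.322552, fail to reject H0.


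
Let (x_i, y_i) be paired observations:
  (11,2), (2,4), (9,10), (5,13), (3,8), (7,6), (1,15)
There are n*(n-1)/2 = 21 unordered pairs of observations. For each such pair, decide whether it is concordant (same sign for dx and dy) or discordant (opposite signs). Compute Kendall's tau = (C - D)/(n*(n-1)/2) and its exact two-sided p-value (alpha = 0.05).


Step 1: Enumerate the 21 unordered pairs (i,j) with i<j and classify each by sign(x_j-x_i) * sign(y_j-y_i).
  (1,2):dx=-9,dy=+2->D; (1,3):dx=-2,dy=+8->D; (1,4):dx=-6,dy=+11->D; (1,5):dx=-8,dy=+6->D
  (1,6):dx=-4,dy=+4->D; (1,7):dx=-10,dy=+13->D; (2,3):dx=+7,dy=+6->C; (2,4):dx=+3,dy=+9->C
  (2,5):dx=+1,dy=+4->C; (2,6):dx=+5,dy=+2->C; (2,7):dx=-1,dy=+11->D; (3,4):dx=-4,dy=+3->D
  (3,5):dx=-6,dy=-2->C; (3,6):dx=-2,dy=-4->C; (3,7):dx=-8,dy=+5->D; (4,5):dx=-2,dy=-5->C
  (4,6):dx=+2,dy=-7->D; (4,7):dx=-4,dy=+2->D; (5,6):dx=+4,dy=-2->D; (5,7):dx=-2,dy=+7->D
  (6,7):dx=-6,dy=+9->D
Step 2: C = 7, D = 14, total pairs = 21.
Step 3: tau = (C - D)/(n(n-1)/2) = (7 - 14)/21 = -0.333333.
Step 4: Exact two-sided p-value (enumerate n! = 5040 permutations of y under H0): p = 0.381349.
Step 5: alpha = 0.05. fail to reject H0.

tau_b = -0.3333 (C=7, D=14), p = 0.381349, fail to reject H0.
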